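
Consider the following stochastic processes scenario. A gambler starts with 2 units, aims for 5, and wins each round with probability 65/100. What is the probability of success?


Gambler's ruin formula:
r = q/p = 0.3500/0.6500 = 0.5385
P(win) = (1 - r^i)/(1 - r^N)
= (1 - 0.5385^2)/(1 - 0.5385^5)
= 0.7437

0.7437


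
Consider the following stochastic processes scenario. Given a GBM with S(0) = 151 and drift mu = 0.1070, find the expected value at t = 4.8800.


E[S(t)] = S(0) * exp(mu * t)
= 151 * exp(0.1070 * 4.8800)
= 151 * 1.6857
= 254.5354

254.5354


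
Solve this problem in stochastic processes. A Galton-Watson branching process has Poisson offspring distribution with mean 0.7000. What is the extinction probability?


Since mu = 0.7000 <= 1, extinction probability = 1.

1.0000


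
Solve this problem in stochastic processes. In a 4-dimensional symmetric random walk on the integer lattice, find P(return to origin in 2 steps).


P(return in 2 steps) = P(reverse first step) = 1/(2d)
= 1/8
= 0.1250

0.1250


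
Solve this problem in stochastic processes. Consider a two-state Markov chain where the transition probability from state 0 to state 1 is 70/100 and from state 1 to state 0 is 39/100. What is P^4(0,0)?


Computing P^4 by matrix multiplication.
P = [[0.3000, 0.7000], [0.3900, 0.6100]]
After raising P to the power 4:
P^4(0,0) = 0.3578

0.3578


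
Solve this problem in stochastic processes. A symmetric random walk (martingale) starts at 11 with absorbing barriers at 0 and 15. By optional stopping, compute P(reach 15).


By optional stopping theorem: E(M at tau) = M(0) = 11
P(hit 15)*15 + P(hit 0)*0 = 11
P(hit 15) = (11 - 0)/(15 - 0) = 11/15 = 0.7333

0.7333


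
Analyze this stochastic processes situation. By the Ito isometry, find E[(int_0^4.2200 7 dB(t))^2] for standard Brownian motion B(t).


By Ito isometry: E[(int f dB)^2] = int f^2 dt
= 7^2 * 4.2200
= 49 * 4.2200 = 206.7800

206.7800


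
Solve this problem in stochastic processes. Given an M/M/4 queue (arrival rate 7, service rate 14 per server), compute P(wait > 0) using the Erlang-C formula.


a = lambda/mu = 0.5000
rho = a/c = 0.1250
Erlang-C formula applied:
C(c,a) = 0.0018

0.0018


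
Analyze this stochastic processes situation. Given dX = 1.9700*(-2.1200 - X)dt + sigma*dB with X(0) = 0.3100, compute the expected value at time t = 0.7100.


E[X(t)] = mu + (X(0) - mu)*exp(-theta*t)
= -2.1200 + (0.3100 - -2.1200)*exp(-1.9700*0.7100)
= -2.1200 + 2.4300 * 0.2469
= -1.5200

-1.5200


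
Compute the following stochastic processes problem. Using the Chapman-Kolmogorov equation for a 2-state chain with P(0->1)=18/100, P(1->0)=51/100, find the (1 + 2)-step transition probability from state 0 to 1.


P^3 = P^1 * P^2
Computing via matrix multiplication of the transition matrix.
Entry (0,1) of P^3 = 0.2531

0.2531


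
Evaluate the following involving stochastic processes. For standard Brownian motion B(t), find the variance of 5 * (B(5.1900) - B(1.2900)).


Var(alpha*(B(t)-B(s))) = alpha^2 * (t-s)
= 5^2 * (5.1900 - 1.2900)
= 25 * 3.9000
= 97.5000

97.5000


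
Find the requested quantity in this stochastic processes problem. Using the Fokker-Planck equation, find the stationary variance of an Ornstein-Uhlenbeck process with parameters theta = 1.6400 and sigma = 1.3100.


Stationary variance = sigma^2 / (2*theta)
= 1.3100^2 / (2*1.6400)
= 1.7161 / 3.2800
= 0.5232

0.5232


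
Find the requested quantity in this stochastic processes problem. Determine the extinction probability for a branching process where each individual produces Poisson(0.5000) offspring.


Since mu = 0.5000 <= 1, extinction probability = 1.

1.0000


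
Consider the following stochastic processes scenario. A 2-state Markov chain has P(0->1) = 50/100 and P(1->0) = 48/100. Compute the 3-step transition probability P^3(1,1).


Computing P^3 by matrix multiplication.
P = [[0.5000, 0.5000], [0.4800, 0.5200]]
After raising P to the power 3:
P^3(1,1) = 0.5102

0.5102


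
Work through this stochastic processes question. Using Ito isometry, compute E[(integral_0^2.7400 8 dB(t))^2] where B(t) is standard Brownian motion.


By Ito isometry: E[(int f dB)^2] = int f^2 dt
= 8^2 * 2.7400
= 64 * 2.7400 = 175.3600

175.3600


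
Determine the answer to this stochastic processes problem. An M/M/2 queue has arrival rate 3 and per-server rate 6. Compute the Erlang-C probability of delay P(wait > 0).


a = lambda/mu = 0.5000
rho = a/c = 0.2500
Erlang-C formula applied:
C(c,a) = 0.1000

0.1000


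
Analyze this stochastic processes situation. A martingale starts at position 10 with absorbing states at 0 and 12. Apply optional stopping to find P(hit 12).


By optional stopping theorem: E(M at tau) = M(0) = 10
P(hit 12)*12 + P(hit 0)*0 = 10
P(hit 12) = (10 - 0)/(12 - 0) = 5/6 = 0.8333

0.8333


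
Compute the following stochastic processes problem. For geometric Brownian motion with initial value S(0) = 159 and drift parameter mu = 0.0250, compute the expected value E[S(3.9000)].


E[S(t)] = S(0) * exp(mu * t)
= 159 * exp(0.0250 * 3.9000)
= 159 * 1.1024
= 175.2834

175.2834


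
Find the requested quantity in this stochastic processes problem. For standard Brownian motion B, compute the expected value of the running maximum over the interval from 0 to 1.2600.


E(max B(s)) = sqrt(2t/pi)
= sqrt(2*1.2600/pi)
= sqrt(0.8021)
= 0.8956

0.8956


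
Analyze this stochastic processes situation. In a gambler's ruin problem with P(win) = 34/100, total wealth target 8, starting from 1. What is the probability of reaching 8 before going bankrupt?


Gambler's ruin formula:
r = q/p = 0.6600/0.3400 = 1.9412
P(win) = (1 - r^i)/(1 - r^N)
= (1 - 1.9412^1)/(1 - 1.9412^8)
= 0.0047

0.0047


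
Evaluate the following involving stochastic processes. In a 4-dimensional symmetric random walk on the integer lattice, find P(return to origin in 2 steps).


P(return in 2 steps) = P(reverse first step) = 1/(2d)
= 1/8
= 0.1250

0.1250


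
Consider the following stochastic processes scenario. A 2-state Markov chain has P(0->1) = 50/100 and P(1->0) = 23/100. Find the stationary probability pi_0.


Stationary distribution: pi_0 = p10/(p01+p10), pi_1 = p01/(p01+p10)
p01 = 0.5000, p10 = 0.2300
pi_0 = 0.3151

0.3151


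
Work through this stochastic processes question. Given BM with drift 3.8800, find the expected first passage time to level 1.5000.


Expected first passage time = a/mu
= 1.5000/3.8800
= 0.3866

0.3866


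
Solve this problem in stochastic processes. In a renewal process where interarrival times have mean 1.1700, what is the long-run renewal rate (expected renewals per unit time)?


Long-run renewal rate = 1/E(X)
= 1/1.1700
= 0.8547

0.8547


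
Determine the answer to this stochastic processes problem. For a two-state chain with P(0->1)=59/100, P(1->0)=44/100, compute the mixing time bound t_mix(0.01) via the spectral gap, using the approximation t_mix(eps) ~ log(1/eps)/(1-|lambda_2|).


lambda_2 = |1 - p01 - p10| = |1 - 0.5900 - 0.4400| = 0.0300
t_mix ~ log(1/eps)/(1 - |lambda_2|)
= log(100)/(1 - 0.0300) = 4.6052/0.9700
= 4.7476

4.7476


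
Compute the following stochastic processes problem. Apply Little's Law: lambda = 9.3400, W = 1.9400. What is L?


Little's Law: L = lambda * W
= 9.3400 * 1.9400
= 18.1196

18.1196


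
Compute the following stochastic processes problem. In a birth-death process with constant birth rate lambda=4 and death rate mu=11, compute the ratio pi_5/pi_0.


For birth-death process, pi_n/pi_0 = (lambda/mu)^n
= (4/11)^5
= 0.0064

0.0064


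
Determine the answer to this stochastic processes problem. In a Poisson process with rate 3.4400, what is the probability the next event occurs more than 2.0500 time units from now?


P(X > t) = exp(-lambda * t)
= exp(-3.4400 * 2.0500)
= exp(-7.0520) = 8.6568e-04

8.6568e-04


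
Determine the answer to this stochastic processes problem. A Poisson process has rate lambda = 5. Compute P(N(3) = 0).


P(N(t)=k) = (lambda*t)^k * exp(-lambda*t) / k!
lambda*t = 15
= 15^0 * exp(-15) / 0!
= 1 * 3.0590e-07 / 1
= 3.0590e-07

3.0590e-07


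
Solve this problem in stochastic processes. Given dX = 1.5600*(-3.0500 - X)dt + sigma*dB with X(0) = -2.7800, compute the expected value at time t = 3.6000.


E[X(t)] = mu + (X(0) - mu)*exp(-theta*t)
= -3.0500 + (-2.7800 - -3.0500)*exp(-1.5600*3.6000)
= -3.0500 + 0.2700 * 0.0036
= -3.0490

-3.0490


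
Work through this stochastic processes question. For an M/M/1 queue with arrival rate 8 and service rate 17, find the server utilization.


rho = lambda/mu
= 8/17
= 0.4706

0.4706


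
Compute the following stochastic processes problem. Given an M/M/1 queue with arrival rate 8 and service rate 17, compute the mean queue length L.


rho = 8/17 = 0.4706
L = rho/(1-rho)
= 0.4706/0.5294
= 0.8889

0.8889


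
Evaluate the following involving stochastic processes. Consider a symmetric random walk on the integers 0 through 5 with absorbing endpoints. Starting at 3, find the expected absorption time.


For symmetric RW on 0,...,N with absorbing barriers, E(i) = i*(N-i)
E(3) = 3 * 2 = 6

6


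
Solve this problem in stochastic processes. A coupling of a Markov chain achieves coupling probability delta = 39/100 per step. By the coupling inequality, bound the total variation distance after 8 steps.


TV distance bound <= (1-delta)^n
= (1 - 0.3900)^8
= 0.6100^8
= 0.0192

0.0192


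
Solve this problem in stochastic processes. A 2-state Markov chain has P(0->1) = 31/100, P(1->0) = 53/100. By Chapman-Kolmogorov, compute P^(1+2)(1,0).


P^3 = P^1 * P^2
Computing via matrix multiplication of the transition matrix.
Entry (1,0) of P^3 = 0.6284

0.6284


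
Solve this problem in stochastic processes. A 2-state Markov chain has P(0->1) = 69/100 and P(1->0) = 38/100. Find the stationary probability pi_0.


Stationary distribution: pi_0 = p10/(p01+p10), pi_1 = p01/(p01+p10)
p01 = 0.6900, p10 = 0.3800
pi_0 = 0.3551

0.3551


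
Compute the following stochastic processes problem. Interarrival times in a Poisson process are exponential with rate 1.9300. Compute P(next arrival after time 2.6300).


P(X > t) = exp(-lambda * t)
= exp(-1.9300 * 2.6300)
= exp(-5.0759) = 0.0062

0.0062


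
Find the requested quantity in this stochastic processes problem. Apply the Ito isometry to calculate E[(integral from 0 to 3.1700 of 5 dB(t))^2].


By Ito isometry: E[(int f dB)^2] = int f^2 dt
= 5^2 * 3.1700
= 25 * 3.1700 = 79.2500

79.2500


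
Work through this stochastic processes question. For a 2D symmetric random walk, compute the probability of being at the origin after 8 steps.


P = C(8,4)^2 / 4^8
= 70^2 / 65536
= 4900 / 65536
= 0.0748

0.0748


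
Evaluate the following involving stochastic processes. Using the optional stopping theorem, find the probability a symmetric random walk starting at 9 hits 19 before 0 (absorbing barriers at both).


By optional stopping theorem: E(M at tau) = M(0) = 9
P(hit 19)*19 + P(hit 0)*0 = 9
P(hit 19) = (9 - 0)/(19 - 0) = 9/19 = 0.4737

0.4737


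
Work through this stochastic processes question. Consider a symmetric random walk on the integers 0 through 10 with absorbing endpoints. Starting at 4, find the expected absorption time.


For symmetric RW on 0,...,N with absorbing barriers, E(i) = i*(N-i)
E(4) = 4 * 6 = 24

24


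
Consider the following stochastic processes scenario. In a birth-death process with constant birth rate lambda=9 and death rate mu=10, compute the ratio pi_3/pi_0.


For birth-death process, pi_n/pi_0 = (lambda/mu)^n
= (9/10)^3
= 0.7290

0.7290


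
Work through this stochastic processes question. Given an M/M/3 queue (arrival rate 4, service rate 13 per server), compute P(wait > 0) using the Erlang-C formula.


a = lambda/mu = 0.3077
rho = a/c = 0.1026
Erlang-C formula applied:
C(c,a) = 0.0040

0.0040


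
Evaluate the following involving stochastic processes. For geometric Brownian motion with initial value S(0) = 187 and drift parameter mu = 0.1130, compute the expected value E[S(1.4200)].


E[S(t)] = S(0) * exp(mu * t)
= 187 * exp(0.1130 * 1.4200)
= 187 * 1.1741
= 219.5475

219.5475


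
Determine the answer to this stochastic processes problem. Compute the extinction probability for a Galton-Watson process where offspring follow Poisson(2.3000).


Since mu = 2.3000 > 1, extinction prob q < 1.
Solve s = exp(mu*(s-1)) iteratively.
q = 0.1376

0.1376


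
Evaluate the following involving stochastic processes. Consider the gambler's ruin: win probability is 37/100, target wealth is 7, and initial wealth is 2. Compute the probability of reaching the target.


Gambler's ruin formula:
r = q/p = 0.6300/0.3700 = 1.7027
P(win) = (1 - r^i)/(1 - r^N)
= (1 - 1.7027^2)/(1 - 1.7027^7)
= 0.0469

0.0469


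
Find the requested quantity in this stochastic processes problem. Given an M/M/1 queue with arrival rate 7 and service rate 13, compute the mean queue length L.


rho = 7/13 = 0.5385
L = rho/(1-rho)
= 0.5385/0.4615
= 1.1667

1.1667


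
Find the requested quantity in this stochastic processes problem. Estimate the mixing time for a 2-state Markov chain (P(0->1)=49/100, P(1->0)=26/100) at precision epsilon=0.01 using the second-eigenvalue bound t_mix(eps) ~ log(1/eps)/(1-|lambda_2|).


lambda_2 = |1 - p01 - p10| = |1 - 0.4900 - 0.2600| = 0.2500
t_mix ~ log(1/eps)/(1 - |lambda_2|)
= log(100)/(1 - 0.2500) = 4.6052/0.7500
= 6.1402

6.1402


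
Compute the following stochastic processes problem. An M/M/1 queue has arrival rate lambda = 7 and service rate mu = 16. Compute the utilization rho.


rho = lambda/mu
= 7/16
= 0.4375

0.4375


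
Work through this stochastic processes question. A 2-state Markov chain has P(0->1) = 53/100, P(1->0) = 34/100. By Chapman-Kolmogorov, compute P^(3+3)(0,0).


P^6 = P^3 * P^3
Computing via matrix multiplication of the transition matrix.
Entry (0,0) of P^6 = 0.3908

0.3908


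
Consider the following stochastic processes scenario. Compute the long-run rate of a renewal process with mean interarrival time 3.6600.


Long-run renewal rate = 1/E(X)
= 1/3.6600
= 0.2732

0.2732


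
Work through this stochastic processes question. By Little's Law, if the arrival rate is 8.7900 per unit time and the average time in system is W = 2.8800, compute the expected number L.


Little's Law: L = lambda * W
= 8.7900 * 2.8800
= 25.3152

25.3152


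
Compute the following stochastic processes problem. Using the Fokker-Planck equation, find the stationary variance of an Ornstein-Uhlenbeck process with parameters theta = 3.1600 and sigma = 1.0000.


Stationary variance = sigma^2 / (2*theta)
= 1.0000^2 / (2*3.1600)
= 1.0000 / 6.3200
= 0.1582

0.1582


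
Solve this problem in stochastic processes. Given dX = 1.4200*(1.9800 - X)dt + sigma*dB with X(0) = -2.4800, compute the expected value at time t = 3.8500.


E[X(t)] = mu + (X(0) - mu)*exp(-theta*t)
= 1.9800 + (-2.4800 - 1.9800)*exp(-1.4200*3.8500)
= 1.9800 + -4.4600 * 0.0042
= 1.9612

1.9612


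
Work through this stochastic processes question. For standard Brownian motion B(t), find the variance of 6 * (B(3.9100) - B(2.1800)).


Var(alpha*(B(t)-B(s))) = alpha^2 * (t-s)
= 6^2 * (3.9100 - 2.1800)
= 36 * 1.7300
= 62.2800

62.2800


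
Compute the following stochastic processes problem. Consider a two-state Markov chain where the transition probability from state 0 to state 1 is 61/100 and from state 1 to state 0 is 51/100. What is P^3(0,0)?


Computing P^3 by matrix multiplication.
P = [[0.3900, 0.6100], [0.5100, 0.4900]]
After raising P to the power 3:
P^3(0,0) = 0.4544

0.4544


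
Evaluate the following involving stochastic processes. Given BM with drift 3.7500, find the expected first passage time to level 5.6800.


Expected first passage time = a/mu
= 5.6800/3.7500
= 1.5147

1.5147


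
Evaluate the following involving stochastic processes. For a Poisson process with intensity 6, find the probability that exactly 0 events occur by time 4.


P(N(t)=k) = (lambda*t)^k * exp(-lambda*t) / k!
lambda*t = 24
= 24^0 * exp(-24) / 0!
= 1 * 3.7751e-11 / 1
= 3.7751e-11

3.7751e-11


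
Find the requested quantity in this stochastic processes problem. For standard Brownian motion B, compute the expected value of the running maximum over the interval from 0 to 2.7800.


E(max B(s)) = sqrt(2t/pi)
= sqrt(2*2.7800/pi)
= sqrt(1.7698)
= 1.3303

1.3303


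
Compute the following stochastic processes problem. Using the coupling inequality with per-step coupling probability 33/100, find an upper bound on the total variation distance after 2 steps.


TV distance bound <= (1-delta)^n
= (1 - 0.3300)^2
= 0.6700^2
= 0.4489

0.4489


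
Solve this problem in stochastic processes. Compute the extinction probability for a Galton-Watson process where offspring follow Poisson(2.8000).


Since mu = 2.8000 > 1, extinction prob q < 1.
Solve s = exp(mu*(s-1)) iteratively.
q = 0.0750

0.0750


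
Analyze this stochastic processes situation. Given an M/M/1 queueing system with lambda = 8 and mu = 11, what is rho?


rho = lambda/mu
= 8/11
= 0.7273

0.7273


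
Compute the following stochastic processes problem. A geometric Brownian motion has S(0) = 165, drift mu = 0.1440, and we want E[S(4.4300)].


E[S(t)] = S(0) * exp(mu * t)
= 165 * exp(0.1440 * 4.4300)
= 165 * 1.8925
= 312.2691

312.2691


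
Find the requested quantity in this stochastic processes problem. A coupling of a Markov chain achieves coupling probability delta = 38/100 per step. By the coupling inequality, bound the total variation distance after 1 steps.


TV distance bound <= (1-delta)^n
= (1 - 0.3800)^1
= 0.6200^1
= 0.6200

0.6200


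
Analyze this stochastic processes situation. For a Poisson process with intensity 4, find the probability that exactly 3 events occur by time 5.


P(N(t)=k) = (lambda*t)^k * exp(-lambda*t) / k!
lambda*t = 20
= 20^3 * exp(-20) / 3!
= 8000 * 2.0612e-09 / 6
= 2.7482e-06

2.7482e-06


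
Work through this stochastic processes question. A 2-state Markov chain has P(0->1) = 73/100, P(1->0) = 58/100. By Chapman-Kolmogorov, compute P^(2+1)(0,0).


P^3 = P^2 * P^1
Computing via matrix multiplication of the transition matrix.
Entry (0,0) of P^3 = 0.4261

0.4261


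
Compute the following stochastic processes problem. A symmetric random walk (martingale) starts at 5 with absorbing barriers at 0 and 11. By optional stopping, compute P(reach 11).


By optional stopping theorem: E(M at tau) = M(0) = 5
P(hit 11)*11 + P(hit 0)*0 = 5
P(hit 11) = (5 - 0)/(11 - 0) = 5/11 = 0.4545

0.4545


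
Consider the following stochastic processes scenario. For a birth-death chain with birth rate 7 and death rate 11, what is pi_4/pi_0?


For birth-death process, pi_n/pi_0 = (lambda/mu)^n
= (7/11)^4
= 0.1640

0.1640


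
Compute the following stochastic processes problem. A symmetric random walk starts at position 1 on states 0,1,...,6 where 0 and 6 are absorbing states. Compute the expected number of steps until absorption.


For symmetric RW on 0,...,N with absorbing barriers, E(i) = i*(N-i)
E(1) = 1 * 5 = 5

5


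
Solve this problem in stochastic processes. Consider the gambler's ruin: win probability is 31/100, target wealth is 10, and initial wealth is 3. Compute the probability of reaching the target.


Gambler's ruin formula:
r = q/p = 0.6900/0.3100 = 2.2258
P(win) = (1 - r^i)/(1 - r^N)
= (1 - 2.2258^3)/(1 - 2.2258^10)
= 0.0034

0.0034


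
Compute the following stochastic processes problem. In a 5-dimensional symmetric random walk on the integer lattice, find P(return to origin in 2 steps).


P(return in 2 steps) = P(reverse first step) = 1/(2d)
= 1/10
= 0.1000

0.1000


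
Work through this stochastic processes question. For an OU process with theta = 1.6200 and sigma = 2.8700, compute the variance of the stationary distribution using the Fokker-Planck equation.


Stationary variance = sigma^2 / (2*theta)
= 2.8700^2 / (2*1.6200)
= 8.2369 / 3.2400
= 2.5423

2.5423


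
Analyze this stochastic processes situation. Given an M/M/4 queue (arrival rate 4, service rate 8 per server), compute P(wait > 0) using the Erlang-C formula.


a = lambda/mu = 0.5000
rho = a/c = 0.1250
Erlang-C formula applied:
C(c,a) = 0.0018

0.0018


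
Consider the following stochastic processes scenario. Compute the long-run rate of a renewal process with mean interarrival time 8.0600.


Long-run renewal rate = 1/E(X)
= 1/8.0600
= 0.1241

0.1241


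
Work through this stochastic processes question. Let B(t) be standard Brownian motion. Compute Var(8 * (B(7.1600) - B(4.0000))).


Var(alpha*(B(t)-B(s))) = alpha^2 * (t-s)
= 8^2 * (7.1600 - 4.0000)
= 64 * 3.1600
= 202.2400

202.2400


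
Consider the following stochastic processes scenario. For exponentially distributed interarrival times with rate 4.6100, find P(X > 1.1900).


P(X > t) = exp(-lambda * t)
= exp(-4.6100 * 1.1900)
= exp(-5.4859) = 0.0041

0.0041


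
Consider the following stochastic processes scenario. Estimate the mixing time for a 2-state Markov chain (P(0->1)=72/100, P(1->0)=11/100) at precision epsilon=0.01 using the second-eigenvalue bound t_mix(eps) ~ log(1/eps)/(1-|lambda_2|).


lambda_2 = |1 - p01 - p10| = |1 - 0.7200 - 0.1100| = 0.1700
t_mix ~ log(1/eps)/(1 - |lambda_2|)
= log(100)/(1 - 0.1700) = 4.6052/0.8300
= 5.5484

5.5484


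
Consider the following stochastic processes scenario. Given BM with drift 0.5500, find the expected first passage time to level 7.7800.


Expected first passage time = a/mu
= 7.7800/0.5500
= 14.1455

14.1455


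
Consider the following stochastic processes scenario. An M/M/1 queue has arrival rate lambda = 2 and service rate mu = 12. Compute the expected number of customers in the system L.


rho = 2/12 = 0.1667
L = rho/(1-rho)
= 0.1667/0.8333
= 0.2000

0.2000


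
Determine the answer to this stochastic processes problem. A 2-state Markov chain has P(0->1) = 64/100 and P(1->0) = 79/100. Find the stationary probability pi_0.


Stationary distribution: pi_0 = p10/(p01+p10), pi_1 = p01/(p01+p10)
p01 = 0.6400, p10 = 0.7900
pi_0 = 0.5524

0.5524


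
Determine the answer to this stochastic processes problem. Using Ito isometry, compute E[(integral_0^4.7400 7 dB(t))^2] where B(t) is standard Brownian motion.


By Ito isometry: E[(int f dB)^2] = int f^2 dt
= 7^2 * 4.7400
= 49 * 4.7400 = 232.2600

232.2600


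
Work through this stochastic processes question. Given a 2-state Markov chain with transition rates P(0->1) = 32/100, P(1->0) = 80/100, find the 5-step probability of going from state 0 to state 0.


Computing P^5 by matrix multiplication.
P = [[0.6800, 0.3200], [0.8000, 0.2000]]
After raising P to the power 5:
P^5(0,0) = 0.7143

0.7143


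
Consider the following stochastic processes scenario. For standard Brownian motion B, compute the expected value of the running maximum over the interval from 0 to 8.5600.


E(max B(s)) = sqrt(2t/pi)
= sqrt(2*8.5600/pi)
= sqrt(5.4495)
= 2.3344

2.3344


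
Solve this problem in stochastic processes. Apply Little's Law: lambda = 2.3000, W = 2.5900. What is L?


Little's Law: L = lambda * W
= 2.3000 * 2.5900
= 5.9570

5.9570


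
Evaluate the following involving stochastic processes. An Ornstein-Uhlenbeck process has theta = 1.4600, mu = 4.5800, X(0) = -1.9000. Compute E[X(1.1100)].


E[X(t)] = mu + (X(0) - mu)*exp(-theta*t)
= 4.5800 + (-1.9000 - 4.5800)*exp(-1.4600*1.1100)
= 4.5800 + -6.4800 * 0.1978
= 3.2984

3.2984


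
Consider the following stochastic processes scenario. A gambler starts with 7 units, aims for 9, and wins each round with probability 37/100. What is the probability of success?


Gambler's ruin formula:
r = q/p = 0.6300/0.3700 = 1.7027
P(win) = (1 - r^i)/(1 - r^N)
= (1 - 1.7027^7)/(1 - 1.7027^9)
= 0.3394

0.3394


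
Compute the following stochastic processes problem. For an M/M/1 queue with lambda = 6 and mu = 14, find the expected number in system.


rho = 6/14 = 0.4286
L = rho/(1-rho)
= 0.4286/0.5714
= 0.7500

0.7500


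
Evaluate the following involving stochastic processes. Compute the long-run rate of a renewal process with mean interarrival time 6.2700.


Long-run renewal rate = 1/E(X)
= 1/6.2700
= 0.1595

0.1595


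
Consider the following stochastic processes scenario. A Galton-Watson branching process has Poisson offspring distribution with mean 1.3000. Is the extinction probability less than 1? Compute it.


Since mu = 1.3000 > 1, extinction prob q < 1.
Solve s = exp(mu*(s-1)) iteratively.
q = 0.5770

0.5770


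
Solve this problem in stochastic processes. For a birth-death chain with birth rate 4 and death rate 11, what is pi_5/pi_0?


For birth-death process, pi_n/pi_0 = (lambda/mu)^n
= (4/11)^5
= 0.0064

0.0064


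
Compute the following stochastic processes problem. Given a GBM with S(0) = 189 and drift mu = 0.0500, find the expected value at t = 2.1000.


E[S(t)] = S(0) * exp(mu * t)
= 189 * exp(0.0500 * 2.1000)
= 189 * 1.1107
= 209.9243

209.9243


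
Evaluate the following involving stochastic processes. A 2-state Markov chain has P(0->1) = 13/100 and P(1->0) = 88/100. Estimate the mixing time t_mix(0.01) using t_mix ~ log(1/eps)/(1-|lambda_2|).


lambda_2 = |1 - p01 - p10| = |1 - 0.1300 - 0.8800| = 0.0100
t_mix ~ log(1/eps)/(1 - |lambda_2|)
= log(100)/(1 - 0.0100) = 4.6052/0.9900
= 4.6517

4.6517


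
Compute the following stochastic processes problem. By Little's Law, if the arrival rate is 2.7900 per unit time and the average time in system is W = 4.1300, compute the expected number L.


Little's Law: L = lambda * W
= 2.7900 * 4.1300
= 11.5227

11.5227


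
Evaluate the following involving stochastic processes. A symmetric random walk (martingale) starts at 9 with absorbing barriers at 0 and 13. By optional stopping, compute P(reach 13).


By optional stopping theorem: E(M at tau) = M(0) = 9
P(hit 13)*13 + P(hit 0)*0 = 9
P(hit 13) = (9 - 0)/(13 - 0) = 9/13 = 0.6923

0.6923


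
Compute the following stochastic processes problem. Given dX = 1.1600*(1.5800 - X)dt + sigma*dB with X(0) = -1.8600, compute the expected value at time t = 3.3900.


E[X(t)] = mu + (X(0) - mu)*exp(-theta*t)
= 1.5800 + (-1.8600 - 1.5800)*exp(-1.1600*3.3900)
= 1.5800 + -3.4400 * 0.0196
= 1.5126

1.5126


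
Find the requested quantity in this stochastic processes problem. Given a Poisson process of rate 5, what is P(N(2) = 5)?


P(N(t)=k) = (lambda*t)^k * exp(-lambda*t) / k!
lambda*t = 10
= 10^5 * exp(-10) / 5!
= 100000 * 4.5400e-05 / 120
= 0.0378

0.0378


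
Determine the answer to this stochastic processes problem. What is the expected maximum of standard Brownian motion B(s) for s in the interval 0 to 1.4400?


E(max B(s)) = sqrt(2t/pi)
= sqrt(2*1.4400/pi)
= sqrt(0.9167)
= 0.9575

0.9575


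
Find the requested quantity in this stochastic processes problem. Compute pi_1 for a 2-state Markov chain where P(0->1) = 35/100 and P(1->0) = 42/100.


Stationary distribution: pi_0 = p10/(p01+p10), pi_1 = p01/(p01+p10)
p01 = 0.3500, p10 = 0.4200
pi_1 = 0.4545

0.4545


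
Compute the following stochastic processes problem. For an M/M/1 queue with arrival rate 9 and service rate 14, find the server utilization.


rho = lambda/mu
= 9/14
= 0.6429

0.6429


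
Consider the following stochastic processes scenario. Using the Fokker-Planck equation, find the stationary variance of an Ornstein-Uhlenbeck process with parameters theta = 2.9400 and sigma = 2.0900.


Stationary variance = sigma^2 / (2*theta)
= 2.0900^2 / (2*2.9400)
= 4.3681 / 5.8800
= 0.7429

0.7429


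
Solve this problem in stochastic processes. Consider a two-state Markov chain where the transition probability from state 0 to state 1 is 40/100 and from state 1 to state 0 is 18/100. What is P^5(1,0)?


Computing P^5 by matrix multiplication.
P = [[0.6000, 0.4000], [0.1800, 0.8200]]
After raising P to the power 5:
P^5(1,0) = 0.3063

0.3063


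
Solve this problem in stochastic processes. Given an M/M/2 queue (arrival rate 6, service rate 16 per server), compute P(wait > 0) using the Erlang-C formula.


a = lambda/mu = 0.3750
rho = a/c = 0.1875
Erlang-C formula applied:
C(c,a) = 0.0592

0.0592


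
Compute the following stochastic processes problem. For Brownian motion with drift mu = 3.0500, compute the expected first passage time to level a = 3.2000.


Expected first passage time = a/mu
= 3.2000/3.0500
= 1.0492

1.0492


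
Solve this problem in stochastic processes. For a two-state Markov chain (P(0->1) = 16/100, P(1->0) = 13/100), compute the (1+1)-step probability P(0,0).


P^2 = P^1 * P^1
Computing via matrix multiplication of the transition matrix.
Entry (0,0) of P^2 = 0.7264

0.7264


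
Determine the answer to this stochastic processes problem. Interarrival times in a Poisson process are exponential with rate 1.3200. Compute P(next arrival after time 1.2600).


P(X > t) = exp(-lambda * t)
= exp(-1.3200 * 1.2600)
= exp(-1.6632) = 0.1895

0.1895


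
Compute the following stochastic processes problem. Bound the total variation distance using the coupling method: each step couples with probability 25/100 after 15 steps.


TV distance bound <= (1-delta)^n
= (1 - 0.2500)^15
= 0.7500^15
= 0.0134

0.0134


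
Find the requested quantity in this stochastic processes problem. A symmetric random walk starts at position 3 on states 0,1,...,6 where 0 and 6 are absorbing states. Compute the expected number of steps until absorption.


For symmetric RW on 0,...,N with absorbing barriers, E(i) = i*(N-i)
E(3) = 3 * 3 = 9

9


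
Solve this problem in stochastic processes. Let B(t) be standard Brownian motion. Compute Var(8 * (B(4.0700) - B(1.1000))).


Var(alpha*(B(t)-B(s))) = alpha^2 * (t-s)
= 8^2 * (4.0700 - 1.1000)
= 64 * 2.9700
= 190.0800

190.0800


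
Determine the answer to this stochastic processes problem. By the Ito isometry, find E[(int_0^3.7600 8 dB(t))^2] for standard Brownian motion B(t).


By Ito isometry: E[(int f dB)^2] = int f^2 dt
= 8^2 * 3.7600
= 64 * 3.7600 = 240.6400

240.6400


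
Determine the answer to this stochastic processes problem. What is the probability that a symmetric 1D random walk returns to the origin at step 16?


P(S(16) = 0) = C(16,8) / 4^8
= 12870 / 65536
= 0.1964

0.1964


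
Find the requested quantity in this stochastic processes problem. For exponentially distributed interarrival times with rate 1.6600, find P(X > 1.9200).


P(X > t) = exp(-lambda * t)
= exp(-1.6600 * 1.9200)
= exp(-3.1872) = 0.0413

0.0413


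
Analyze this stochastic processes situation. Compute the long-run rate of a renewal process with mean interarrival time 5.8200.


Long-run renewal rate = 1/E(X)
= 1/5.8200
= 0.1718

0.1718


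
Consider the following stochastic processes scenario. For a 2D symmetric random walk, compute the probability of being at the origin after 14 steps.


P = C(14,7)^2 / 4^14
= 3432^2 / 268435456
= 11778624 / 268435456
= 0.0439

0.0439


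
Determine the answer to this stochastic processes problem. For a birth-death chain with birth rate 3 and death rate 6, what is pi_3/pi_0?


For birth-death process, pi_n/pi_0 = (lambda/mu)^n
= (3/6)^3
= 0.1250

0.1250


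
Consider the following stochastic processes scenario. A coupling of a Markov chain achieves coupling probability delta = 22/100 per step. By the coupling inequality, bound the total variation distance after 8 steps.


TV distance bound <= (1-delta)^n
= (1 - 0.2200)^8
= 0.7800^8
= 0.1370

0.1370


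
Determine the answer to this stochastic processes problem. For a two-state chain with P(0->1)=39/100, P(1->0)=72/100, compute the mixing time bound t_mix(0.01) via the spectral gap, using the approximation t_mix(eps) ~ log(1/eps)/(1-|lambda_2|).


lambda_2 = |1 - p01 - p10| = |1 - 0.3900 - 0.7200| = 0.1100
t_mix ~ log(1/eps)/(1 - |lambda_2|)
= log(100)/(1 - 0.1100) = 4.6052/0.8900
= 5.1743

5.1743


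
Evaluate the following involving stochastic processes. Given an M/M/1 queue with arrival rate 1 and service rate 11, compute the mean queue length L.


rho = 1/11 = 0.0909
L = rho/(1-rho)
= 0.0909/0.9091
= 0.1000

0.1000


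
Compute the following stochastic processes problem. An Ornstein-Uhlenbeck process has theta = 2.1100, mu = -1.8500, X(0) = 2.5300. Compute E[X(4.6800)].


E[X(t)] = mu + (X(0) - mu)*exp(-theta*t)
= -1.8500 + (2.5300 - -1.8500)*exp(-2.1100*4.6800)
= -1.8500 + 4.3800 * 5.1455e-05
= -1.8498

-1.8498


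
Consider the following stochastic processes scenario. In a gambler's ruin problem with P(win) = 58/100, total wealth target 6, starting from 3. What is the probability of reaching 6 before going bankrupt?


Gambler's ruin formula:
r = q/p = 0.4200/0.5800 = 0.7241
P(win) = (1 - r^i)/(1 - r^N)
= (1 - 0.7241^3)/(1 - 0.7241^6)
= 0.7248

0.7248


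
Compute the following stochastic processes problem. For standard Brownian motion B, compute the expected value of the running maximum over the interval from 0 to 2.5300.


E(max B(s)) = sqrt(2t/pi)
= sqrt(2*2.5300/pi)
= sqrt(1.6106)
= 1.2691

1.2691


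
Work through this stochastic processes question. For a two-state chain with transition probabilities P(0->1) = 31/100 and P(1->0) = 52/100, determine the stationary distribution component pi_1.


Stationary distribution: pi_0 = p10/(p01+p10), pi_1 = p01/(p01+p10)
p01 = 0.3100, p10 = 0.5200
pi_1 = 0.3735

0.3735


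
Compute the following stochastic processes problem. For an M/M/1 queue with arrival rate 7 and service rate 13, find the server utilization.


rho = lambda/mu
= 7/13
= 0.5385

0.5385


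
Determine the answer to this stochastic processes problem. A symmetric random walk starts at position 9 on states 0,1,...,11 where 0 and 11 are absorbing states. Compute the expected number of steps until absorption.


For symmetric RW on 0,...,N with absorbing barriers, E(i) = i*(N-i)
E(9) = 9 * 2 = 18

18


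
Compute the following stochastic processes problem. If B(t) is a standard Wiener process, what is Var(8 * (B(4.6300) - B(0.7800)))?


Var(alpha*(B(t)-B(s))) = alpha^2 * (t-s)
= 8^2 * (4.6300 - 0.7800)
= 64 * 3.8500
= 246.4000

246.4000


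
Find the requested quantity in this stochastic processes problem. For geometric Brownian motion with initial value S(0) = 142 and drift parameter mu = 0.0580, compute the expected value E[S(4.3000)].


E[S(t)] = S(0) * exp(mu * t)
= 142 * exp(0.0580 * 4.3000)
= 142 * 1.2833
= 182.2222

182.2222


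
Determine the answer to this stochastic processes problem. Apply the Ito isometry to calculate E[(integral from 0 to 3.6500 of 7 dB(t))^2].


By Ito isometry: E[(int f dB)^2] = int f^2 dt
= 7^2 * 3.6500
= 49 * 3.6500 = 178.8500

178.8500


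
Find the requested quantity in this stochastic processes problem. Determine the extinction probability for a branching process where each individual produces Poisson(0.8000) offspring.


Since mu = 0.8000 <= 1, extinction probability = 1.

1.0000


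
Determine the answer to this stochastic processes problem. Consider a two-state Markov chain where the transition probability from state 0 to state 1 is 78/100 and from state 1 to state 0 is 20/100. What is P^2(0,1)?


Computing P^2 by matrix multiplication.
P = [[0.2200, 0.7800], [0.2000, 0.8000]]
After raising P to the power 2:
P^2(0,1) = 0.7956

0.7956


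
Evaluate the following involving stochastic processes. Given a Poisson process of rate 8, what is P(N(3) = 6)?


P(N(t)=k) = (lambda*t)^k * exp(-lambda*t) / k!
lambda*t = 24
= 24^6 * exp(-24) / 6!
= 191102976 * 3.7751e-11 / 720
= 1.0020e-05

1.0020e-05


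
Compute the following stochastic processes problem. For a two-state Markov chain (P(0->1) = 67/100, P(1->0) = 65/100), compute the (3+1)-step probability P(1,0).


P^4 = P^3 * P^1
Computing via matrix multiplication of the transition matrix.
Entry (1,0) of P^4 = 0.4873

0.4873


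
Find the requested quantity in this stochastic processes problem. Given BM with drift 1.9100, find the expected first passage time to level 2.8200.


Expected first passage time = a/mu
= 2.8200/1.9100
= 1.4764

1.4764


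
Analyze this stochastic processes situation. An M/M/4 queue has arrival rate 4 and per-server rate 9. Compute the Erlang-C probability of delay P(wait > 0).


a = lambda/mu = 0.4444
rho = a/c = 0.1111
Erlang-C formula applied:
C(c,a) = 0.0012

0.0012


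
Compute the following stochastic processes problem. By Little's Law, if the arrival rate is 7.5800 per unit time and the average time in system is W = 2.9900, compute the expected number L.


Little's Law: L = lambda * W
= 7.5800 * 2.9900
= 22.6642

22.6642


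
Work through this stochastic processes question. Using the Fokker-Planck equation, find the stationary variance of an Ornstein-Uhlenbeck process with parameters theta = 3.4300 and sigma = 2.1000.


Stationary variance = sigma^2 / (2*theta)
= 2.1000^2 / (2*3.4300)
= 4.4100 / 6.8600
= 0.6429

0.6429


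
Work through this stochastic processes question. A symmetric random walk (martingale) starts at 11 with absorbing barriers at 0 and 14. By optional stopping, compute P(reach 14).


By optional stopping theorem: E(M at tau) = M(0) = 11
P(hit 14)*14 + P(hit 0)*0 = 11
P(hit 14) = (11 - 0)/(14 - 0) = 11/14 = 0.7857

0.7857


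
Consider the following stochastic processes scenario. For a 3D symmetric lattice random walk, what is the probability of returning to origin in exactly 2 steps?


P(return in 2 steps) = P(reverse first step) = 1/(2d)
= 1/6
= 0.1667

0.1667


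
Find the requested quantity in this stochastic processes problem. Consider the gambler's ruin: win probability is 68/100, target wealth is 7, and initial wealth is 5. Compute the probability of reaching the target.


Gambler's ruin formula:
r = q/p = 0.3200/0.6800 = 0.4706
P(win) = (1 - r^i)/(1 - r^N)
= (1 - 0.4706^5)/(1 - 0.4706^7)
= 0.9819

0.9819


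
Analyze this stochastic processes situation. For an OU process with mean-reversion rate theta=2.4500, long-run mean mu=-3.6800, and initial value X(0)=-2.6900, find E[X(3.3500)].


E[X(t)] = mu + (X(0) - mu)*exp(-theta*t)
= -3.6800 + (-2.6900 - -3.6800)*exp(-2.4500*3.3500)
= -3.6800 + 0.9900 * 2.7260e-04
= -3.6797

-3.6797


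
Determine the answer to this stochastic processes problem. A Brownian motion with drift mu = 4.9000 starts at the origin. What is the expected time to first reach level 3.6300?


Expected first passage time = a/mu
= 3.6300/4.9000
= 0.7408

0.7408


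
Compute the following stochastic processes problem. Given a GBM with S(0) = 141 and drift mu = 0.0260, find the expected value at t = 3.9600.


E[S(t)] = S(0) * exp(mu * t)
= 141 * exp(0.0260 * 3.9600)
= 141 * 1.1084
= 156.2910

156.2910


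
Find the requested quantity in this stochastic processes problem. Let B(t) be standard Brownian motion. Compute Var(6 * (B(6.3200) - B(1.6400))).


Var(alpha*(B(t)-B(s))) = alpha^2 * (t-s)
= 6^2 * (6.3200 - 1.6400)
= 36 * 4.6800
= 168.4800

168.4800


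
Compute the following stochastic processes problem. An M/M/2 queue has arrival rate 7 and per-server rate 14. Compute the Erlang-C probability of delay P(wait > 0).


a = lambda/mu = 0.5000
rho = a/c = 0.2500
Erlang-C formula applied:
C(c,a) = 0.1000

0.1000


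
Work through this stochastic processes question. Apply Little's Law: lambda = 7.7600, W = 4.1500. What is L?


Little's Law: L = lambda * W
= 7.7600 * 4.1500
= 32.2040

32.2040


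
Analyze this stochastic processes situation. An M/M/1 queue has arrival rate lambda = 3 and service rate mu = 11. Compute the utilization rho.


rho = lambda/mu
= 3/11
= 0.2727

0.2727


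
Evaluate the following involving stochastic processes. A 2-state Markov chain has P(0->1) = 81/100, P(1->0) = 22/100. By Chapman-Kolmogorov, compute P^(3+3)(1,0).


P^6 = P^3 * P^3
Computing via matrix multiplication of the transition matrix.
Entry (1,0) of P^6 = 0.2136

0.2136
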